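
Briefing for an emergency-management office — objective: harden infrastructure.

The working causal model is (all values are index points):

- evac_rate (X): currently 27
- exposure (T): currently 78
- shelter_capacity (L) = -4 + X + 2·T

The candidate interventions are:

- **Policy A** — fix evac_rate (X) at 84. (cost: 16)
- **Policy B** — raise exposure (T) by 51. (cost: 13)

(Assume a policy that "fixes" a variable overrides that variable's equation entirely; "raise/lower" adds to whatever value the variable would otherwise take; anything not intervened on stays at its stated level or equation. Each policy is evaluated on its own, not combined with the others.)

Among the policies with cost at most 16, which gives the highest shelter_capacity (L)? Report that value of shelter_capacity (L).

Policy A (X := 84):
  X = 84
  T = 78
  L = -4 + 84 + 2·78 = 236
Policy B (T + 51):
  X = 27
  T = 78 + 51 = 129
  L = -4 + 27 + 2·129 = 281
Comparing — Policy A: L=236, Policy B: L=281. Highest is 281 (Policy B).

281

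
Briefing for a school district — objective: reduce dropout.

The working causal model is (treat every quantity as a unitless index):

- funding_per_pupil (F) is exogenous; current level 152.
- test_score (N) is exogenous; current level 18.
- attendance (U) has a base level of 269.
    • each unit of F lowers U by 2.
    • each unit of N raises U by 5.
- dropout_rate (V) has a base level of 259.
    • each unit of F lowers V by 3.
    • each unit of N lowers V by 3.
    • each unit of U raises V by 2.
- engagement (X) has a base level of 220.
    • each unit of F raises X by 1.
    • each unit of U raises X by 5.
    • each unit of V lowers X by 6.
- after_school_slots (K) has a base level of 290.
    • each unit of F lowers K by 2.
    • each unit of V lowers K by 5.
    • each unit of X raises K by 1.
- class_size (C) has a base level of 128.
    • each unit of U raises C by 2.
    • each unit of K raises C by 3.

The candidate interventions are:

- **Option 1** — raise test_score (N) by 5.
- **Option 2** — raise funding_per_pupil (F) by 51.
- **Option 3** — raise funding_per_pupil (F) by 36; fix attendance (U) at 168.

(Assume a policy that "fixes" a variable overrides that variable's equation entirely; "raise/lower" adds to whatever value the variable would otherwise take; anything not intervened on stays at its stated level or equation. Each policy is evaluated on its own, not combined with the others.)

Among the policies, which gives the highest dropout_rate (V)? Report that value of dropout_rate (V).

-23

Option 1 (N + 5):
  F = 152
  N = 18 + 5 = 23
  U = 269 − 2·152 + 5·23 = 80
  V = 259 − 3·152 − 3·23 + 2·80 = -106
Option 2 (F + 51):
  F = 152 + 51 = 203
  N = 18
  U = 269 − 2·203 + 5·18 = -47
  V = 259 − 3·203 − 3·18 + 2·(-47) = -498
Option 3 (F + 36, U := 168):
  F = 152 + 36 = 188
  N = 18
  U = 168
  V = 259 − 3·188 − 3·18 + 2·168 = -23
Comparing — Option 1: V=-106, Option 2: V=-498, Option 3: V=-23. Highest is -23 (Option 3).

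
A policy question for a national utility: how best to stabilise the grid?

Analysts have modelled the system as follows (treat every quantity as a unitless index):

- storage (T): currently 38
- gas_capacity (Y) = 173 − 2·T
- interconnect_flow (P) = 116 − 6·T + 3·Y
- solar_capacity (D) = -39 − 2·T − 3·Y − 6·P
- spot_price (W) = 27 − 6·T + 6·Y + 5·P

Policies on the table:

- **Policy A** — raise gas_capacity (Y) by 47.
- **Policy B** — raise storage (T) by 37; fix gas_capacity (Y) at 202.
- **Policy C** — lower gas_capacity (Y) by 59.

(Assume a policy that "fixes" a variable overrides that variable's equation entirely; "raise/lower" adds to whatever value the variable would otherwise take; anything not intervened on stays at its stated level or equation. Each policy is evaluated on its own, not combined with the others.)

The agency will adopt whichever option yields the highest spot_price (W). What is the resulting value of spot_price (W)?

2263

Policy A (Y + 47):
  T = 38
  Y = 173 − 2·38 (+47 from intervention) = 144
  P = 116 − 6·38 + 3·144 = 320
  W = 27 − 6·38 + 6·144 + 5·320 = 2263
Policy B (T + 37, Y := 202):
  T = 38 + 37 = 75
  Y = 202
  P = 116 − 6·75 + 3·202 = 272
  W = 27 − 6·75 + 6·202 + 5·272 = 2149
Policy C (Y − 59):
  T = 38
  Y = 173 − 2·38 (−59 from intervention) = 38
  P = 116 − 6·38 + 3·38 = 2
  W = 27 − 6·38 + 6·38 + 5·2 = 37
Comparing — Policy A: W=2263, Policy B: W=2149, Policy C: W=37. Highest is 2263 (Policy A).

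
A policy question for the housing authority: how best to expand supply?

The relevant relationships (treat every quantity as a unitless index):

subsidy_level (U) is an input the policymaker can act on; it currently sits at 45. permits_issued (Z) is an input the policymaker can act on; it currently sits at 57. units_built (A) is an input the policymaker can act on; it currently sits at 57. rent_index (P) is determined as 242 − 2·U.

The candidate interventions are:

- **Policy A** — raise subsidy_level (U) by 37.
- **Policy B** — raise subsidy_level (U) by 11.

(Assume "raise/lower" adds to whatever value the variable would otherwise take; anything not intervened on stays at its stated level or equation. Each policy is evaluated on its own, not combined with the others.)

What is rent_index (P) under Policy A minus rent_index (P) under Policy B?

-52

Policy A (U + 37):
  U = 45 + 37 = 82
  P = 242 − 2·82 = 78
Policy B (U + 11):
  U = 45 + 11 = 56
  P = 242 − 2·56 = 130
P: 78 − 130 = -52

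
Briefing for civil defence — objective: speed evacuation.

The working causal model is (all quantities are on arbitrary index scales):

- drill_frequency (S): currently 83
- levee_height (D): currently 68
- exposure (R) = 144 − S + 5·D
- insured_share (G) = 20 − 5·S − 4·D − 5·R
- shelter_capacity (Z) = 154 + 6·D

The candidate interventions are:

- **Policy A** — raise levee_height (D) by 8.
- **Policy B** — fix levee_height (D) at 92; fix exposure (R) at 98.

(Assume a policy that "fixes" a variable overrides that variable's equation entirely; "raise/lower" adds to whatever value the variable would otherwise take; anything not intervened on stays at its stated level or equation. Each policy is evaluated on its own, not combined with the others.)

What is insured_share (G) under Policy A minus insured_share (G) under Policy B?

Policy A (D + 8):
  S = 83
  D = 68 + 8 = 76
  R = 144 − 83 + 5·76 = 441
  G = 20 − 5·83 − 4·76 − 5·441 = -2904
Policy B (D := 92, R := 98):
  S = 83
  D = 92
  R = 98
  G = 20 − 5·83 − 4·92 − 5·98 = -1253
G: -2904 − (-1253) = -1651

-1651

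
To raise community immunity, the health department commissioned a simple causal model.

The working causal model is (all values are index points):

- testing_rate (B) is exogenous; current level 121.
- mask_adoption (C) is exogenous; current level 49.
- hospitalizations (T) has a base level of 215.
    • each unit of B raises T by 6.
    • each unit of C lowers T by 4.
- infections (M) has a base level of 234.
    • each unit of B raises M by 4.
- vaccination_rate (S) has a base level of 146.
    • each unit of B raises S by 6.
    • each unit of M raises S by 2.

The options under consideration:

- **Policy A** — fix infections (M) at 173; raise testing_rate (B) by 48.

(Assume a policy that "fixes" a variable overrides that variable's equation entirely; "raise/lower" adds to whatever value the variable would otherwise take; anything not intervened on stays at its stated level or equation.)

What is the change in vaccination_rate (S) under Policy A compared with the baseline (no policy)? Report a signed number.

Baseline:
  B = 121
  M = 234 + 4·121 = 718
  S = 146 + 6·121 + 2·718 = 2308
Policy A (M := 173, B + 48):
  B = 121 + 48 = 169
  M = 173
  S = 146 + 6·169 + 2·173 = 1506
Change in S: 1506 − 2308 = -802

-802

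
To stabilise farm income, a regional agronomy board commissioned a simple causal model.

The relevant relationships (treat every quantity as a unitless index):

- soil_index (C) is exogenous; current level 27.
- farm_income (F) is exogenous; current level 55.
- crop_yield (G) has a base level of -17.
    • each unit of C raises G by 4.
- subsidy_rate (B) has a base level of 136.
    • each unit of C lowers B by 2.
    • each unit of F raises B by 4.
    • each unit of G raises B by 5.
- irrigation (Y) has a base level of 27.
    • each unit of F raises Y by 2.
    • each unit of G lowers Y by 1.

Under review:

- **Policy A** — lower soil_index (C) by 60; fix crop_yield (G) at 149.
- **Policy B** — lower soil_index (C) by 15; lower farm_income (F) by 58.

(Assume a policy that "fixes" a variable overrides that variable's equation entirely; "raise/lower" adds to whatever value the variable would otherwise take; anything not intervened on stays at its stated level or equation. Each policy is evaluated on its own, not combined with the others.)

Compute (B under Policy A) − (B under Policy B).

912

Policy A (C − 60, G := 149):
  C = 27 − 60 = -33
  F = 55
  G = 149
  B = 136 − 2·(-33) + 4·55 + 5·149 = 1167
Policy B (C − 15, F − 58):
  C = 27 − 15 = 12
  F = 55 − 58 = -3
  G = -17 + 4·12 = 31
  B = 136 − 2·12 + 4·(-3) + 5·31 = 255
B: 1167 − 255 = 912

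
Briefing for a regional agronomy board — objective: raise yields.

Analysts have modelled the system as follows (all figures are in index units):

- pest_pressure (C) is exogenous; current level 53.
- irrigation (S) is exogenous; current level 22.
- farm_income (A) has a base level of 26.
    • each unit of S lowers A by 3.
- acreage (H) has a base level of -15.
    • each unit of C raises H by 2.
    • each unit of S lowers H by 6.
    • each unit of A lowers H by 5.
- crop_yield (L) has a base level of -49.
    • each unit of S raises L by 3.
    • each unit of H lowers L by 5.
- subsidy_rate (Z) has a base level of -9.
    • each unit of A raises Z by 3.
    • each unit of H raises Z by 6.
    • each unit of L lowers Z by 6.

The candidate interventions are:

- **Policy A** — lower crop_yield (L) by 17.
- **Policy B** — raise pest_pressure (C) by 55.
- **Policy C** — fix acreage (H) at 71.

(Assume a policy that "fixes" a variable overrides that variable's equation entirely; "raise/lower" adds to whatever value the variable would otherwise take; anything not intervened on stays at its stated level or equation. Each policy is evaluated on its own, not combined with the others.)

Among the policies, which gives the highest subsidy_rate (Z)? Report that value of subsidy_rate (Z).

9453

Policy A (L − 17):
  C = 53
  S = 22
  A = 26 − 3·22 = -40
  H = -15 + 2·53 − 6·22 − 5·(-40) = 159
  L = -49 + 3·22 − 5·159 (−17 from intervention) = -795
  Z = -9 + 3·(-40) + 6·159 − 6·(-795) = 5595
Policy B (C + 55):
  C = 53 + 55 = 108
  S = 22
  A = 26 − 3·22 = -40
  H = -15 + 2·108 − 6·22 − 5·(-40) = 269
  L = -49 + 3·22 − 5·269 = -1328
  Z = -9 + 3·(-40) + 6·269 − 6·(-1328) = 9453
Policy C (H := 71):
  C = 53
  S = 22
  A = 26 − 3·22 = -40
  H = 71
  L = -49 + 3·22 − 5·71 = -338
  Z = -9 + 3·(-40) + 6·71 − 6·(-338) = 2325
Comparing — Policy A: Z=5595, Policy B: Z=9453, Policy C: Z=2325. Highest is 9453 (Policy B).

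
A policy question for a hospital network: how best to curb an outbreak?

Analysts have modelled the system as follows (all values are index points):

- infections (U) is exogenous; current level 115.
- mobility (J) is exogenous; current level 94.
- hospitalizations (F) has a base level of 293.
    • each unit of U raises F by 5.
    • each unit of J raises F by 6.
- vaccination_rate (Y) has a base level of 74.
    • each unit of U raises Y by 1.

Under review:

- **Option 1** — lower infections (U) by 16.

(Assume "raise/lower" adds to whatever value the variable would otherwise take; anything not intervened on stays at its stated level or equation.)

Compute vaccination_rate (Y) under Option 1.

173

Option 1 (U − 16):
  U = 115 − 16 = 99
  Y = 74 + 99 = 173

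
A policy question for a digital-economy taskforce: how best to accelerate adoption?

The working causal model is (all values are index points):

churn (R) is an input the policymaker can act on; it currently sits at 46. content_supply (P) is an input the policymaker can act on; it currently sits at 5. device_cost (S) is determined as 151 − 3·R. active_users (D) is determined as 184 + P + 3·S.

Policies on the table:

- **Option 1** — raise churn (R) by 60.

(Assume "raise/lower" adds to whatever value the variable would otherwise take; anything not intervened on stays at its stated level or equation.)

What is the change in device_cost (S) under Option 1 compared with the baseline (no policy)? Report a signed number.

Baseline:
  R = 46
  S = 151 − 3·46 = 13
Option 1 (R + 60):
  R = 46 + 60 = 106
  S = 151 − 3·106 = -167
Change in S: -167 − 13 = -180

-180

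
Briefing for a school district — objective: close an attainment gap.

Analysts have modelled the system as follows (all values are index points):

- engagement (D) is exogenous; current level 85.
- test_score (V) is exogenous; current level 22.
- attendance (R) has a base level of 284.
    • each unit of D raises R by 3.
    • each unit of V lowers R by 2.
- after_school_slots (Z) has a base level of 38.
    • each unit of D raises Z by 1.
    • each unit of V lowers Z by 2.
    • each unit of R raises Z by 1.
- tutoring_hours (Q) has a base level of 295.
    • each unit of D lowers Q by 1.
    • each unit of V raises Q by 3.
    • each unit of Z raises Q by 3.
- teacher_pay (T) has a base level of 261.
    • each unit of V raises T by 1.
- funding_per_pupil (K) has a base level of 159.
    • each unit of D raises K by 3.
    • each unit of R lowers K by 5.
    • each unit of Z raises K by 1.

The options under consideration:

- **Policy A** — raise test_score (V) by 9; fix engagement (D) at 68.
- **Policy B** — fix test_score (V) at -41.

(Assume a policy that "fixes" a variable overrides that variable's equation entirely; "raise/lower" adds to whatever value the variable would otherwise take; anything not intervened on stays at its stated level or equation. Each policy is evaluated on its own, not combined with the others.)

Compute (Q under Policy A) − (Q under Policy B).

-835

Policy A (V + 9, D := 68):
  D = 68
  V = 22 + 9 = 31
  R = 284 + 3·68 − 2·31 = 426
  Z = 38 + 68 − 2·31 + 426 = 470
  Q = 295 − 68 + 3·31 + 3·470 = 1730
Policy B (V := -41):
  D = 85
  V = -41
  R = 284 + 3·85 − 2·(-41) = 621
  Z = 38 + 85 − 2·(-41) + 621 = 826
  Q = 295 − 85 + 3·(-41) + 3·826 = 2565
Q: 1730 − 2565 = -835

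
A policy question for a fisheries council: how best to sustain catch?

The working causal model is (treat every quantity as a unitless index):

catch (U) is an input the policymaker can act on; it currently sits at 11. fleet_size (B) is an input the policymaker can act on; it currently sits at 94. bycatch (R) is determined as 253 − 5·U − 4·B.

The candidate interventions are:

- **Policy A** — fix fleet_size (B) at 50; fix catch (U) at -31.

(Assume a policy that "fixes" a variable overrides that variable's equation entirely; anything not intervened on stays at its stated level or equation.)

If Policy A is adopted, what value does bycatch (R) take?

208

Policy A (B := 50, U := -31):
  U = -31
  B = 50
  R = 253 − 5·(-31) − 4·50 = 208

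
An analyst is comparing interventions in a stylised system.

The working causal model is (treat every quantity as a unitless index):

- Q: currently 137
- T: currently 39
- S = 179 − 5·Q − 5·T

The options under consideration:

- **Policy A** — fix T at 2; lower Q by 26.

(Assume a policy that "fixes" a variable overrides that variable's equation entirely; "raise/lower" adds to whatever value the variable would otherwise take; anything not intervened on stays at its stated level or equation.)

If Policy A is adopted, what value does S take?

Policy A (T := 2, Q − 26):
  Q = 137 − 26 = 111
  T = 2
  S = 179 − 5·111 − 5·2 = -386

-386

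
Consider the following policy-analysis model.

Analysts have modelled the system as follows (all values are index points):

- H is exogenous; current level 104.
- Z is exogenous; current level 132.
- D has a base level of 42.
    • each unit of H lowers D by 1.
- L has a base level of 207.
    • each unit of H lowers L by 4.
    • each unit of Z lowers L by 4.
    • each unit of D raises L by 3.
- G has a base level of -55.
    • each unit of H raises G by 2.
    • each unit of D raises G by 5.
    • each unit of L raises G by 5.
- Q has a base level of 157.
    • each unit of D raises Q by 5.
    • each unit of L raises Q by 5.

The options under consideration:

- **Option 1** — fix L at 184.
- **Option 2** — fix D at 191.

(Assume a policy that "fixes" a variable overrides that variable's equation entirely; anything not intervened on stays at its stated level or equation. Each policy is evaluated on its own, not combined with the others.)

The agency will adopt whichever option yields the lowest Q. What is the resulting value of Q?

292

Option 1 (L := 184):
  H = 104
  Z = 132
  D = 42 − 104 = -62
  L = 184
  Q = 157 + 5·(-62) + 5·184 = 767
Option 2 (D := 191):
  H = 104
  Z = 132
  D = 191
  L = 207 − 4·104 − 4·132 + 3·191 = -164
  Q = 157 + 5·191 + 5·(-164) = 292
Comparing — Option 1: Q=767, Option 2: Q=292. Lowest is 292 (Option 2).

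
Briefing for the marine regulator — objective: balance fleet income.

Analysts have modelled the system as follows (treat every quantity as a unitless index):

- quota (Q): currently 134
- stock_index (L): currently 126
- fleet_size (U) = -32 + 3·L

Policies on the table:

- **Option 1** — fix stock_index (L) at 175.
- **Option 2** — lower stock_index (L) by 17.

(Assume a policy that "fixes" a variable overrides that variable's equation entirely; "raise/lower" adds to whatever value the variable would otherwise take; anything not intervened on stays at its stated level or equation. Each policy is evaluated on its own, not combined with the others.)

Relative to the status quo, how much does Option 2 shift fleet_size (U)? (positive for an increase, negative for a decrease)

Baseline:
  L = 126
  U = -32 + 3·126 = 346
Option 2 (L − 17):
  L = 126 − 17 = 109
  U = -32 + 3·109 = 295
Change in U: 295 − 346 = -51

-51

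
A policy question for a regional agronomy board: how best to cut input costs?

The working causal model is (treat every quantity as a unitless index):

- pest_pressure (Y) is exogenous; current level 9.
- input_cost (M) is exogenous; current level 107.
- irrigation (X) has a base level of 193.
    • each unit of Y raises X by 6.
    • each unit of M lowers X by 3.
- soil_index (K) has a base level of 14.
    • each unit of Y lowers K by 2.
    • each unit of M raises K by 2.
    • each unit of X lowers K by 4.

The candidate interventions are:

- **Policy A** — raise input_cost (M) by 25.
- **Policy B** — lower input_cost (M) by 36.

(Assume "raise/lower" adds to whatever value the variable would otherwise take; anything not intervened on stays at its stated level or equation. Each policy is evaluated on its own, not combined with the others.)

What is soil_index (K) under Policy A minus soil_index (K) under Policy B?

854

Policy A (M + 25):
  Y = 9
  M = 107 + 25 = 132
  X = 193 + 6·9 − 3·132 = -149
  K = 14 − 2·9 + 2·132 − 4·(-149) = 856
Policy B (M − 36):
  Y = 9
  M = 107 − 36 = 71
  X = 193 + 6·9 − 3·71 = 34
  K = 14 − 2·9 + 2·71 − 4·34 = 2
K: 856 − 2 = 854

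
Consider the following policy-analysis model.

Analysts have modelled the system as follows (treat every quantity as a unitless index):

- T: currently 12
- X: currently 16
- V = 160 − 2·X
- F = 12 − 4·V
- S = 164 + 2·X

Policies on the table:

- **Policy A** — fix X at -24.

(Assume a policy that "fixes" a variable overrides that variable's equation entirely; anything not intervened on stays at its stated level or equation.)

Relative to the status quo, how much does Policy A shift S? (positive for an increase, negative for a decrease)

Baseline:
  X = 16
  S = 164 + 2·16 = 196
Policy A (X := -24):
  X = -24
  S = 164 + 2·(-24) = 116
Change in S: 116 − 196 = -80

-80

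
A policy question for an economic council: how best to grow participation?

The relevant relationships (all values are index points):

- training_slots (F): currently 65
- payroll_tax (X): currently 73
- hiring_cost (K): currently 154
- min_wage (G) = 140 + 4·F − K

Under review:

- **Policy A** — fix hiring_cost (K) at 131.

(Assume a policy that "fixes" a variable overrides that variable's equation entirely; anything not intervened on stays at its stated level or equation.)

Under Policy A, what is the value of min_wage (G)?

Policy A (K := 131):
  F = 65
  K = 131
  G = 140 + 4·65 − 131 = 269

269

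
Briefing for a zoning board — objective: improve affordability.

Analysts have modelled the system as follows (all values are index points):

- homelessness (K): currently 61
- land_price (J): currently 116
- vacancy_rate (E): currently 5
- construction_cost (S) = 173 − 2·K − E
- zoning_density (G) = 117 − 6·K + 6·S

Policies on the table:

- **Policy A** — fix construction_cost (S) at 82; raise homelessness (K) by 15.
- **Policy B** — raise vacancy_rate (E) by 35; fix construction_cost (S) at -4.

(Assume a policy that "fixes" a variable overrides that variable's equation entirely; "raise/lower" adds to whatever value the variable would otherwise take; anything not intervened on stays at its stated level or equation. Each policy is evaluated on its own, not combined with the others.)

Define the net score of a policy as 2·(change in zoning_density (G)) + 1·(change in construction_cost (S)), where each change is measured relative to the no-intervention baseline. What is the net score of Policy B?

Baseline:
  K = 61
  E = 5
  S = 173 − 2·61 − 5 = 46
  G = 117 − 6·61 + 6·46 = 27
Policy B (E + 35, S := -4):
  K = 61
  E = 5 + 35 = 40
  S = -4
  G = 117 − 6·61 + 6·(-4) = -273
ΔG = -273 − 27 = -300; ΔS = -4 − 46 = -50
Score = 2·(-300) + 1·(-50) = -650

-650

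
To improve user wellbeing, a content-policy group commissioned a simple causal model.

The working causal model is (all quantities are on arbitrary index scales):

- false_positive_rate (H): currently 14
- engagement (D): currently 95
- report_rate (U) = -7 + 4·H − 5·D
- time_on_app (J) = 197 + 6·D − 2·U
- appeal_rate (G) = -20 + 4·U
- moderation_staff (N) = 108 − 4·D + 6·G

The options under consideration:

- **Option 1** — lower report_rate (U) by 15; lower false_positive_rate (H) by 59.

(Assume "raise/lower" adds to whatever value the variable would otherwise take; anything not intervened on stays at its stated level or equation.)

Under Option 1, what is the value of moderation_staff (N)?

Option 1 (U − 15, H − 59):
  H = 14 − 59 = -45
  D = 95
  U = -7 + 4·(-45) − 5·95 (−15 from intervention) = -677
  G = -20 + 4·(-677) = -2728
  N = 108 − 4·95 + 6·(-2728) = -16640

-16640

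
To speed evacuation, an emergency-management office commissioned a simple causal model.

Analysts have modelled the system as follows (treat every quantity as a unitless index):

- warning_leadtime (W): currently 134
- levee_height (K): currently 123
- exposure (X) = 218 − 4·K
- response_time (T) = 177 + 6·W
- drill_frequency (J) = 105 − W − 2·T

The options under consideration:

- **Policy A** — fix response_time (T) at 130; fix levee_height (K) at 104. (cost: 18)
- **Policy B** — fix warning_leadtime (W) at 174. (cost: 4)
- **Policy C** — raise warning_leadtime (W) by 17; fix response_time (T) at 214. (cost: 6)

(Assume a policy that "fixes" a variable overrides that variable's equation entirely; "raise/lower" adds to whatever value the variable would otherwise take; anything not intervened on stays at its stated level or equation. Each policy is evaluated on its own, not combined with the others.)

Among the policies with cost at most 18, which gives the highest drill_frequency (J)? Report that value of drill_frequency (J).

Policy A (T := 130, K := 104):
  W = 134
  T = 130
  J = 105 − 134 − 2·130 = -289
Policy B (W := 174):
  W = 174
  T = 177 + 6·174 = 1221
  J = 105 − 174 − 2·1221 = -2511
Policy C (W + 17, T := 214):
  W = 134 + 17 = 151
  T = 214
  J = 105 − 151 − 2·214 = -474
Comparing — Policy A: J=-289, Policy B: J=-2511, Policy C: J=-474. Highest is -289 (Policy A).

-289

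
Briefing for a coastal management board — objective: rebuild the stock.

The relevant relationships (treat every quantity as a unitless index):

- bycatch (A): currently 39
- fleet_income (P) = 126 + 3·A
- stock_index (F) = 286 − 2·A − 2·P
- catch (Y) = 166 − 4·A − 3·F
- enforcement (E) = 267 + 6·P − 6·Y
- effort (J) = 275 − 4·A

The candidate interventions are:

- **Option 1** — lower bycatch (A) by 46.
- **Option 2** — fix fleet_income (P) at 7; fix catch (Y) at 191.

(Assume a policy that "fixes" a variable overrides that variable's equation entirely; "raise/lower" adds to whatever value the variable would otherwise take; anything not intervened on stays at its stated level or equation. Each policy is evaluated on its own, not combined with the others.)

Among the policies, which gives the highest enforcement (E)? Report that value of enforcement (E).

1353

Option 1 (A − 46):
  A = 39 − 46 = -7
  P = 126 + 3·(-7) = 105
  F = 286 − 2·(-7) − 2·105 = 90
  Y = 166 − 4·(-7) − 3·90 = -76
  E = 267 + 6·105 − 6·(-76) = 1353
Option 2 (P := 7, Y := 191):
  A = 39
  P = 7
  F = 286 − 2·39 − 2·7 = 194
  Y = 191
  E = 267 + 6·7 − 6·191 = -837
Comparing — Option 1: E=1353, Option 2: E=-837. Highest is 1353 (Option 1).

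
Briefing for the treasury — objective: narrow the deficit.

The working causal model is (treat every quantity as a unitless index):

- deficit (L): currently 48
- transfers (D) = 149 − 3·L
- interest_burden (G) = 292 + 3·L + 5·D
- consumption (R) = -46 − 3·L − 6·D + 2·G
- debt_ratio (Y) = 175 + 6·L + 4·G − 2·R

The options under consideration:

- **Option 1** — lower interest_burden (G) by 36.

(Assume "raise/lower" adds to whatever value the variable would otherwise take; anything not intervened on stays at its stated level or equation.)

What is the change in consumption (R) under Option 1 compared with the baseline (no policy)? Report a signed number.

Baseline:
  L = 48
  D = 149 − 3·48 = 5
  G = 292 + 3·48 + 5·5 = 461
  R = -46 − 3·48 − 6·5 + 2·461 = 702
Option 1 (G − 36):
  L = 48
  D = 149 − 3·48 = 5
  G = 292 + 3·48 + 5·5 (−36 from intervention) = 425
  R = -46 − 3·48 − 6·5 + 2·425 = 630
Change in R: 630 − 702 = -72

-72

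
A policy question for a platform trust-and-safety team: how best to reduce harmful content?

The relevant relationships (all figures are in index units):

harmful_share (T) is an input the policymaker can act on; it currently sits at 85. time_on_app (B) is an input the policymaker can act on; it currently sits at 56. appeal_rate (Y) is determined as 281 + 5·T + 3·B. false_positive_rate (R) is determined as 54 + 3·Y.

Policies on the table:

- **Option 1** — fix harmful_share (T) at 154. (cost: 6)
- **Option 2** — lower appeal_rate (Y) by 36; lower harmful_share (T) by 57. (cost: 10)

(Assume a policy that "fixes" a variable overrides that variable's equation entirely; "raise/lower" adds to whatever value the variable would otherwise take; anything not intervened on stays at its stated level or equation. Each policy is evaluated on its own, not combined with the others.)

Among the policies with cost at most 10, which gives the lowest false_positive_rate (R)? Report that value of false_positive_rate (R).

Option 1 (T := 154):
  T = 154
  B = 56
  Y = 281 + 5·154 + 3·56 = 1219
  R = 54 + 3·1219 = 3711
Option 2 (Y − 36, T − 57):
  T = 85 − 57 = 28
  B = 56
  Y = 281 + 5·28 + 3·56 (−36 from intervention) = 553
  R = 54 + 3·553 = 1713
Comparing — Option 1: R=3711, Option 2: R=1713. Lowest is 1713 (Option 2).

1713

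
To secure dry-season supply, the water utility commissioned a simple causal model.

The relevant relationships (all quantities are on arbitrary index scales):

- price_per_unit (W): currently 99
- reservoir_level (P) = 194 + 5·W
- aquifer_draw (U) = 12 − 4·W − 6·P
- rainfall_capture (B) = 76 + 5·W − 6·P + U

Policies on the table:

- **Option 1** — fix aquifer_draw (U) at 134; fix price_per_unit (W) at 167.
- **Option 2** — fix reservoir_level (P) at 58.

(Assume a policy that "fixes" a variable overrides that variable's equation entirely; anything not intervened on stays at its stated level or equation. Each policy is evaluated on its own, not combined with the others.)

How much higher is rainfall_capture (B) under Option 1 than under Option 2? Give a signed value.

Option 1 (U := 134, W := 167):
  W = 167
  P = 194 + 5·167 = 1029
  U = 134
  B = 76 + 5·167 − 6·1029 + 134 = -5129
Option 2 (P := 58):
  W = 99
  P = 58
  U = 12 − 4·99 − 6·58 = -732
  B = 76 + 5·99 − 6·58 + (-732) = -509
B: -5129 − (-509) = -4620

-4620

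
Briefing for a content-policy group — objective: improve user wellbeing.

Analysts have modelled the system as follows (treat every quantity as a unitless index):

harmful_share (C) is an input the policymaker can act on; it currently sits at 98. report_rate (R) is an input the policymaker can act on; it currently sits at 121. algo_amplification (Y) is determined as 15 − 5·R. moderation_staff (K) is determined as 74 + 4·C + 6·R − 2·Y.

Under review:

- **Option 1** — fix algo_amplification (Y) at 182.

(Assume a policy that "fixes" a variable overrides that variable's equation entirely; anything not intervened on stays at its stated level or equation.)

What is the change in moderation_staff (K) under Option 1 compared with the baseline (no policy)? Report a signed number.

-1544

Baseline:
  C = 98
  R = 121
  Y = 15 − 5·121 = -590
  K = 74 + 4·98 + 6·121 − 2·(-590) = 2372
Option 1 (Y := 182):
  C = 98
  R = 121
  Y = 182
  K = 74 + 4·98 + 6·121 − 2·182 = 828
Change in K: 828 − 2372 = -1544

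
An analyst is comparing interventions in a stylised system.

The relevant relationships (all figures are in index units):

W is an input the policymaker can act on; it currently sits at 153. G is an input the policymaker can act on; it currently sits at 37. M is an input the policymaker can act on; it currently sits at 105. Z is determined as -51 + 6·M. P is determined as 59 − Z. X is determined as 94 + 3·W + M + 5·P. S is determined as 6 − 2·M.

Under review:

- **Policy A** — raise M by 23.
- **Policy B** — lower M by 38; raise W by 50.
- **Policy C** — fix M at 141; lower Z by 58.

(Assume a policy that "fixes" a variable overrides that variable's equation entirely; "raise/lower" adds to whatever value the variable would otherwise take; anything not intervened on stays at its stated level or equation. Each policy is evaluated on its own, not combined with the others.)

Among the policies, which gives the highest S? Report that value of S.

-128

Policy A (M + 23):
  M = 105 + 23 = 128
  S = 6 − 2·128 = -250
Policy B (M − 38, W + 50):
  M = 105 − 38 = 67
  S = 6 − 2·67 = -128
Policy C (M := 141, Z − 58):
  M = 141
  S = 6 − 2·141 = -276
Comparing — Policy A: S=-250, Policy B: S=-128, Policy C: S=-276. Highest is -128 (Policy B).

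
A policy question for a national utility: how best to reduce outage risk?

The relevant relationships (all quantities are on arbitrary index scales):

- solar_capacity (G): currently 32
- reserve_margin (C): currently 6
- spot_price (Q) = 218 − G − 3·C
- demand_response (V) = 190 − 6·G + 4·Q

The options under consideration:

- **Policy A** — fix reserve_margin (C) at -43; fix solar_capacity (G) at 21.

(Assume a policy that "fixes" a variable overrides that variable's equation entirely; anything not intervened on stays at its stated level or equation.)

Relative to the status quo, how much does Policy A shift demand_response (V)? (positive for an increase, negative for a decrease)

698

Baseline:
  G = 32
  C = 6
  Q = 218 − 32 − 3·6 = 168
  V = 190 − 6·32 + 4·168 = 670
Policy A (C := -43, G := 21):
  G = 21
  C = -43
  Q = 218 − 21 − 3·(-43) = 326
  V = 190 − 6·21 + 4·326 = 1368
Change in V: 1368 − 670 = 698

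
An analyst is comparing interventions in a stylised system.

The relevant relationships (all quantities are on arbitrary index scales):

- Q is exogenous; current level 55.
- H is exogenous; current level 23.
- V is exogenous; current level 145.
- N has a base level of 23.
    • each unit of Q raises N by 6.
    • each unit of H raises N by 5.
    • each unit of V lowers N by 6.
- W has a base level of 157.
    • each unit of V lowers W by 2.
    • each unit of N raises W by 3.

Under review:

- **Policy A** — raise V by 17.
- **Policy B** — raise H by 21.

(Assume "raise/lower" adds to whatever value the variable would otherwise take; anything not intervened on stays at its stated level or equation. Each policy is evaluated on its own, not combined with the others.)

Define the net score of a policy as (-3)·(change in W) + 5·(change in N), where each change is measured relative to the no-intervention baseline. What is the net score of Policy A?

510

Baseline:
  Q = 55
  H = 23
  V = 145
  N = 23 + 6·55 + 5·23 − 6·145 = -402
  W = 157 − 2·145 + 3·(-402) = -1339
Policy A (V + 17):
  Q = 55
  H = 23
  V = 145 + 17 = 162
  N = 23 + 6·55 + 5·23 − 6·162 = -504
  W = 157 − 2·162 + 3·(-504) = -1679
ΔW = -1679 − (-1339) = -340; ΔN = -504 − (-402) = -102
Score = (-3)·(-340) + 5·(-102) = 510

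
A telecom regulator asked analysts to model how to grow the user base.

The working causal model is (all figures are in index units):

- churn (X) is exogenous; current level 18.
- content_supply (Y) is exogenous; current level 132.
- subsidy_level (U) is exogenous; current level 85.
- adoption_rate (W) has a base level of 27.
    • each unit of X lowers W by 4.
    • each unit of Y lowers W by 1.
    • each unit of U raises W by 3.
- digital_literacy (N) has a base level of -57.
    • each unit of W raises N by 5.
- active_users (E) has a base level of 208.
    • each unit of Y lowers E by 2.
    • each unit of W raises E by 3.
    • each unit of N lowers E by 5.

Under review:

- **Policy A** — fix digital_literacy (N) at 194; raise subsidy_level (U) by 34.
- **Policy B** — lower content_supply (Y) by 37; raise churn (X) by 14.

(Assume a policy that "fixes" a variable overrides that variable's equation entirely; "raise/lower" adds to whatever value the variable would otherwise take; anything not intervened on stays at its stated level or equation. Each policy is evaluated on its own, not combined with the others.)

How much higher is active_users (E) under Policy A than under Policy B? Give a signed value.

Policy A (N := 194, U + 34):
  X = 18
  Y = 132
  U = 85 + 34 = 119
  W = 27 − 4·18 − 132 + 3·119 = 180
  N = 194
  E = 208 − 2·132 + 3·180 − 5·194 = -486
Policy B (Y − 37, X + 14):
  X = 18 + 14 = 32
  Y = 132 − 37 = 95
  U = 85
  W = 27 − 4·32 − 95 + 3·85 = 59
  N = -57 + 5·59 = 238
  E = 208 − 2·95 + 3·59 − 5·238 = -995
E: -486 − (-995) = 509

509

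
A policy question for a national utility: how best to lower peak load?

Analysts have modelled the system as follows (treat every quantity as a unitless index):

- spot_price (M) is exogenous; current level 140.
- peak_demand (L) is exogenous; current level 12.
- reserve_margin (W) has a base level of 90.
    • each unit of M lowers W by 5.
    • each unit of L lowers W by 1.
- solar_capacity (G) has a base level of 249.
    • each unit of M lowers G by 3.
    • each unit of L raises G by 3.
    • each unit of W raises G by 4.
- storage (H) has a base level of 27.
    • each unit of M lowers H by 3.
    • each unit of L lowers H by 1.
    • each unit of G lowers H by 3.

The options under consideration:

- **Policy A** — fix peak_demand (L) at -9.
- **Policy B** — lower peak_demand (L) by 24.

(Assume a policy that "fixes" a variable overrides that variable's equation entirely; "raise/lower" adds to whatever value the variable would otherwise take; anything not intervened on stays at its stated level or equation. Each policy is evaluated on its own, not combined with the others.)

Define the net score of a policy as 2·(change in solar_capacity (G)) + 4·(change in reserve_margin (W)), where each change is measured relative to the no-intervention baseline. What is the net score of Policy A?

126

Baseline:
  M = 140
  L = 12
  W = 90 − 5·140 − 12 = -622
  G = 249 − 3·140 + 3·12 + 4·(-622) = -2623
Policy A (L := -9):
  M = 140
  L = -9
  W = 90 − 5·140 − (-9) = -601
  G = 249 − 3·140 + 3·(-9) + 4·(-601) = -2602
ΔG = -2602 − (-2623) = 21; ΔW = -601 − (-622) = 21
Score = 2·21 + 4·21 = 126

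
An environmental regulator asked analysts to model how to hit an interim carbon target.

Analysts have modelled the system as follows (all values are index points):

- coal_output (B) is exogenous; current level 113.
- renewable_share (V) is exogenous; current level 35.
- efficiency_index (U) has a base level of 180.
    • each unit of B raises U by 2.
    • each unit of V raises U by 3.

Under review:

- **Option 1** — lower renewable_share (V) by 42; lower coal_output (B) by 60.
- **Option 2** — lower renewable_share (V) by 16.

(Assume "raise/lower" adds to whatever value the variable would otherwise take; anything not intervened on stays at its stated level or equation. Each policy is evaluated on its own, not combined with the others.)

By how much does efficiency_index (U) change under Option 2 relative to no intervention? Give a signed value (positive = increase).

-48

Baseline:
  B = 113
  V = 35
  U = 180 + 2·113 + 3·35 = 511
Option 2 (V − 16):
  B = 113
  V = 35 − 16 = 19
  U = 180 + 2·113 + 3·19 = 463
Change in U: 463 − 511 = -48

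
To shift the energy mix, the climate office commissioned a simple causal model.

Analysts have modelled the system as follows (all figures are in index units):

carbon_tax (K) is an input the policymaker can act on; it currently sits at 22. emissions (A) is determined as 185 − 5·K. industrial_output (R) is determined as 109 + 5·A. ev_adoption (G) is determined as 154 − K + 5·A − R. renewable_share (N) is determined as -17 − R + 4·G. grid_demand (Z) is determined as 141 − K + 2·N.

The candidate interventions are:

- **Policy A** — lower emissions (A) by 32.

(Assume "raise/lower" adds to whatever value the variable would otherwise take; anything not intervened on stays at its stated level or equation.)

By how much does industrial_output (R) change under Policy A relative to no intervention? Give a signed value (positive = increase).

Baseline:
  K = 22
  A = 185 − 5·22 = 75
  R = 109 + 5·75 = 484
Policy A (A − 32):
  K = 22
  A = 185 − 5·22 (−32 from intervention) = 43
  R = 109 + 5·43 = 324
Change in R: 324 − 484 = -160

-160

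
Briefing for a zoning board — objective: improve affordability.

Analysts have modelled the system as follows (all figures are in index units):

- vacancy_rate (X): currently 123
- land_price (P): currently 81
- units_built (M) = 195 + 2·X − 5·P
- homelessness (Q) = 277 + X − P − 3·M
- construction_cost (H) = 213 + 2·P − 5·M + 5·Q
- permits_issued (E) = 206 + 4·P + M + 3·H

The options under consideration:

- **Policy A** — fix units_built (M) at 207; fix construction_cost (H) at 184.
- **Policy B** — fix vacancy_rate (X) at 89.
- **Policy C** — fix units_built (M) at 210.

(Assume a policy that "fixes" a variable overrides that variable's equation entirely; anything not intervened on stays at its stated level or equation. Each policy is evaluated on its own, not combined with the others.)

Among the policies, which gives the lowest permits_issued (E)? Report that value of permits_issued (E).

-5950

Policy A (M := 207, H := 184):
  X = 123
  P = 81
  M = 207
  Q = 277 + 123 − 81 − 3·207 = -302
  H = 184
  E = 206 + 4·81 + 207 + 3·184 = 1289
Policy B (X := 89):
  X = 89
  P = 81
  M = 195 + 2·89 − 5·81 = -32
  Q = 277 + 89 − 81 − 3·(-32) = 381
  H = 213 + 2·81 − 5·(-32) + 5·381 = 2440
  E = 206 + 4·81 + (-32) + 3·2440 = 7818
Policy C (M := 210):
  X = 123
  P = 81
  M = 210
  Q = 277 + 123 − 81 − 3·210 = -311
  H = 213 + 2·81 − 5·210 + 5·(-311) = -2230
  E = 206 + 4·81 + 210 + 3·(-2230) = -5950
Comparing — Policy A: E=1289, Policy B: E=7818, Policy C: E=-5950. Lowest is -5950 (Policy C).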